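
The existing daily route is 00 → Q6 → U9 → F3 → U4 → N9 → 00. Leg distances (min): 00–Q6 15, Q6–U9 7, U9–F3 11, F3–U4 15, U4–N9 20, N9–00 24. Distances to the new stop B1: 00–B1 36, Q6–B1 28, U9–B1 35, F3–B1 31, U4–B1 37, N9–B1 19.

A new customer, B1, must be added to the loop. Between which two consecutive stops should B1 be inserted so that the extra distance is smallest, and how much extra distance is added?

Insertion cost between consecutive stops i–j is d(i,B1) + d(B1,j) − d(i,j):
  between 00 and Q6: 36 + 28 − 15 = 49
  between Q6 and U9: 28 + 35 − 7 = 56
  between U9 and F3: 35 + 31 − 11 = 55
  between F3 and U4: 31 + 37 − 15 = 53
  between U4 and N9: 37 + 19 − 20 = 36
  between N9 and 00: 19 + 36 − 24 = 31
Cheapest insertion is between N9 and 00, adding 31.
New total = 92 + 31 = 123.

Adding 31 min by placing B1 on the N9–00 leg.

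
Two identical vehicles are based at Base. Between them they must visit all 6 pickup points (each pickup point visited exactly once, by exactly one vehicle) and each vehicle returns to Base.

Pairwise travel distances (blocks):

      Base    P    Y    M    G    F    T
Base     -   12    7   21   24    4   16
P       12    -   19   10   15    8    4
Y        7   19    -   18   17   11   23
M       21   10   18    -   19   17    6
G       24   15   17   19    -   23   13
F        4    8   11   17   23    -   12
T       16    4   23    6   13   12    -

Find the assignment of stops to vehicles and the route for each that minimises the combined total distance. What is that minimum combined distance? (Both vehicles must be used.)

73 blocks — the smallest possible combined total.

Check every non-empty split of the stops between the two vehicles; for each half take its own optimal tour:
  {P} + {Y, M, G, F, T}: 24 + 64 = 88
  {Y} + {P, M, G, F, T}: 14 + 65 = 79
  {P, Y} + {M, G, F, T}: 38 + 64 = 102
  {M} + {P, Y, G, F, T}: 42 + 53 = 95
  {P, M} + {Y, G, F, T}: 43 + 53 = 96
  {Y, M} + {P, G, F, T}: 46 + 53 = 99
  … (31 splits in total)
  {F} + {P, Y, M, G, T}: 8 + 65 = 73  ← best
Best: vehicle 1 Base → F → Base = 8; vehicle 2 Base → P → M → T → G → Y → Base = 65; combined 73.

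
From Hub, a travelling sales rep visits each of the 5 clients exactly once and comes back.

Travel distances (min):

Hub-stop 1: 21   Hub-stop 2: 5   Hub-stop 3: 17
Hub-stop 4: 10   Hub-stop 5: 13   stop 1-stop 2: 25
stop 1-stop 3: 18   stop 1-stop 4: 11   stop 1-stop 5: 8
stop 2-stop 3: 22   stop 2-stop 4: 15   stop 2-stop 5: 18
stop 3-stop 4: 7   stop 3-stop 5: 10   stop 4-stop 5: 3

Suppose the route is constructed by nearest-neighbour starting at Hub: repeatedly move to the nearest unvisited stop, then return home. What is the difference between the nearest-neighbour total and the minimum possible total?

1 min longer than the optimal tour.

Hub: stop 2=5, stop 4=10, stop 5=13, stop 3=17, stop 1=21 ⇒ stop 2
stop 2: stop 4=15, stop 5=18, stop 3=22, stop 1=25 ⇒ stop 4
stop 4: stop 5=3, stop 3=7, stop 1=11 ⇒ stop 5
stop 5: stop 1=8, stop 3=10 ⇒ stop 1
stop 1: stop 3=18 ⇒ stop 3
NN route Hub → stop 2 → stop 4 → stop 5 → stop 1 → stop 3 → Hub costs 66.
Optimal: Hub → stop 2 → stop 1 → stop 5 → stop 3 → stop 4 → Hub costs 65 (by enumerating all 60 distinct tours).
Excess = 66 − 65 = 1.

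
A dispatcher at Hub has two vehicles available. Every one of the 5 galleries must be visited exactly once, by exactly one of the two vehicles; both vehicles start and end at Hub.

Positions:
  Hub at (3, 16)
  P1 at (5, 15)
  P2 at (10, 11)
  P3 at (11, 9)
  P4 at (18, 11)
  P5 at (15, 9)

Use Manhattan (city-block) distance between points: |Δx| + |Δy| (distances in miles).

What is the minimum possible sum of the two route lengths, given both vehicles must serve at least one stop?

50 miles — the smallest possible combined total.

Try each way of splitting the stops between the two vehicles (each non-empty) and, for each split, find the best tour for each vehicle:
  {P1} + {P2, P3, P4, P5}: 6 + 44 = 50
  {P2} + {P1, P3, P4, P5}: 24 + 44 = 68
  {P1, P2} + {P3, P4, P5}: 24 + 44 = 68
  {P3} + {P1, P2, P4, P5}: 30 + 44 = 74
  {P1, P3} + {P2, P4, P5}: 30 + 44 = 74
  {P2, P3} + {P1, P4, P5}: 30 + 44 = 74
  … (15 splits in total)
Best: vehicle 1 Hub → P1 → Hub = 6; vehicle 2 Hub → P2 → P3 → P5 → P4 → Hub = 44; combined 50.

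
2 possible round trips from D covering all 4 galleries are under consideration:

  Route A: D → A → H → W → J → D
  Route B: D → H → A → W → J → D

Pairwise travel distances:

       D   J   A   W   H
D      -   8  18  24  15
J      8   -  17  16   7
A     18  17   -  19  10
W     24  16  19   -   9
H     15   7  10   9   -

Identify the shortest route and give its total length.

Shortest is Route A, total 61.

Route A: 18 + 10 + 9 + 16 + 8 = 61
Route B: 15 + 10 + 19 + 16 + 8 = 68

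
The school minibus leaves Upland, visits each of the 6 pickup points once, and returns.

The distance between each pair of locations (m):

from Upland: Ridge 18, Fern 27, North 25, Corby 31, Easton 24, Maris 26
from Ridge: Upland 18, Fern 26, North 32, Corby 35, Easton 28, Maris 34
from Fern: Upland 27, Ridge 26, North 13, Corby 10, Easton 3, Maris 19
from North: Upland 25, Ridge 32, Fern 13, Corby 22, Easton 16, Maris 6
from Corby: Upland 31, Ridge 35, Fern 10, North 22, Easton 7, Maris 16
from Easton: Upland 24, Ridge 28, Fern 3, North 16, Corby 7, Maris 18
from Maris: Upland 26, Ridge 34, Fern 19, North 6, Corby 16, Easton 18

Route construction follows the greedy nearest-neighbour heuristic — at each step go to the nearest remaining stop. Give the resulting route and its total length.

From Upland: distances to unvisited — Ridge=18, Easton=24, North=25, Maris=26, Fern=27, Corby=31. Nearest is Ridge (18).
From Ridge: distances to unvisited — Fern=26, Easton=28, North=32, Maris=34, Corby=35. Nearest is Fern (26).
From Fern: distances to unvisited — Easton=3, Corby=10, North=13, Maris=19. Nearest is Easton (3).
From Easton: distances to unvisited — Corby=7, North=16, Maris=18. Nearest is Corby (7).
From Corby: distances to unvisited — Maris=16, North=22. Nearest is Maris (16).
From Maris: distances to unvisited — North=6. Nearest is North (6).
Return North→Upland: 25.
Total = 18 + 26 + 3 + 7 + 16 + 6 + 25 = 101.

Nearest-neighbour total = 101 m; route Upland → Ridge → Fern → Easton → Corby → Maris → North → Upland.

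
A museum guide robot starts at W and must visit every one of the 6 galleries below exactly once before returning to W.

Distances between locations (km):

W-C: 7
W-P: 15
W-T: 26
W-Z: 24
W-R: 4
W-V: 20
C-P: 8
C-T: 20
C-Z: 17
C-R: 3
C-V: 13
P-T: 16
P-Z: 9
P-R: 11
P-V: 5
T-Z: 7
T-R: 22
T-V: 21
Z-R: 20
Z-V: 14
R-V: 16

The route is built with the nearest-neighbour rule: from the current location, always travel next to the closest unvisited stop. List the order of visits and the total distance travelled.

From W: distances to unvisited — R=4, C=7, P=15, V=20, Z=24, T=26. Nearest is R (4).
From R: distances to unvisited — C=3, P=11, V=16, Z=20, T=22. Nearest is C (3).
From C: distances to unvisited — P=8, V=13, Z=17, T=20. Nearest is P (8).
From P: distances to unvisited — V=5, Z=9, T=16. Nearest is V (5).
From V: distances to unvisited — Z=14, T=21. Nearest is Z (14).
From Z: distances to unvisited — T=7. Nearest is T (7).
Return T→W: 26.
Total = 4 + 3 + 8 + 5 + 14 + 7 + 26 = 67.

Total distance 67 km via the nearest-neighbour route W → R → C → P → V → Z → T → W.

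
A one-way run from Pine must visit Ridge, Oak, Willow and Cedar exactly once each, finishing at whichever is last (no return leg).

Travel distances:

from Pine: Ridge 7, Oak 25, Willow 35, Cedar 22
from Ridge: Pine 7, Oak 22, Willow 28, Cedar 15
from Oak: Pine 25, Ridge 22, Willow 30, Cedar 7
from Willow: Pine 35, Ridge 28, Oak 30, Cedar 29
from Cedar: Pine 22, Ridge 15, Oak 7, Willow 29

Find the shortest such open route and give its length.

There are 4! = 24 possible orderings.
Pine → Ridge → Oak → Willow → Cedar: 7+22+30+29 = 88
Pine → Ridge → Oak → Cedar → Willow: 7+22+7+29 = 65
Pine → Ridge → Willow → Oak → Cedar: 7+28+30+7 = 72
Pine → Ridge → Willow → Cedar → Oak: 7+28+29+7 = 71
Pine → Ridge → Cedar → Oak → Willow: 7+15+7+30 = 59
Pine → Ridge → Cedar → Willow → Oak: 7+15+29+30 = 81
Pine → Oak → Ridge → Willow → Cedar: 25+22+28+29 = 104
Pine → Oak → Ridge → Cedar → Willow: 25+22+15+29 = 91
Pine → Oak → Willow → Ridge → Cedar: 25+30+28+15 = 98
Pine → Oak → Willow → Cedar → Ridge: 25+30+29+15 = 99
Pine → Oak → Cedar → Ridge → Willow: 25+7+15+28 = 75
Pine → Oak → Cedar → Willow → Ridge: 25+7+29+28 = 89
Pine → Willow → Ridge → Oak → Cedar: 35+28+22+7 = 92
Pine → Willow → Ridge → Cedar → Oak: 35+28+15+7 = 85
… (10 more)
The minimum is 59.
One shortest path: Pine → Ridge → Cedar → Oak → Willow.

Minimum one-way distance = 59.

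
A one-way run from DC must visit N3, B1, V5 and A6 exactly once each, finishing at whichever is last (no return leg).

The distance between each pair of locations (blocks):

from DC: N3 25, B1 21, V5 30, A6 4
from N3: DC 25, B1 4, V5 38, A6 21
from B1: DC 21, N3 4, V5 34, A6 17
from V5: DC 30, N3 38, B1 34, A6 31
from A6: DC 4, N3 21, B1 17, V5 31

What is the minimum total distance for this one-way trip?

63 blocks — the minimum one-way total.

There are 4! = 24 possible orderings.
DC→N3→B1→V5→A6: 25+4+34+31 = 94
DC→N3→B1→A6→V5: 25+4+17+31 = 77
DC→N3→V5→B1→A6: 25+38+34+17 = 114
DC→N3→V5→A6→B1: 25+38+31+17 = 111
DC→N3→A6→B1→V5: 25+21+17+34 = 97
DC→N3→A6→V5→B1: 25+21+31+34 = 111
DC→B1→N3→V5→A6: 21+4+38+31 = 94
DC→B1→N3→A6→V5: 21+4+21+31 = 77
DC→B1→V5→N3→A6: 21+34+38+21 = 114
DC→B1→V5→A6→N3: 21+34+31+21 = 107
DC→B1→A6→N3→V5: 21+17+21+38 = 97
DC→B1→A6→V5→N3: 21+17+31+38 = 107
DC→V5→N3→B1→A6: 30+38+4+17 = 89
DC→V5→N3→A6→B1: 30+38+21+17 = 106
… (10 more)
DC→A6→N3→B1→V5: 4+21+4+34 = 63  ← best
The minimum is 63.
One shortest path: DC → A6 → N3 → B1 → V5.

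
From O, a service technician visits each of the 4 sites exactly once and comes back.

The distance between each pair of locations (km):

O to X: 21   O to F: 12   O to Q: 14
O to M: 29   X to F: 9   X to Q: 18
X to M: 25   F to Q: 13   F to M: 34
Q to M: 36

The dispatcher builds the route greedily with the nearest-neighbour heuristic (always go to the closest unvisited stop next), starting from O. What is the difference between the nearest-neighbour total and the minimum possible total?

From O: F=12, Q=14, X=21, M=29 → choose F (12).
From F: X=9, Q=13, M=34 → choose X (9).
From X: Q=18, M=25 → choose Q (18).
From Q: M=36 → choose M (36).
NN route O → F → X → Q → M → O costs 104.
Optimal: O → Q → F → X → M → O costs 90 (by enumerating all 12 distinct tours).
Excess = 104 − 90 = 14.

Excess over optimum: 14 km.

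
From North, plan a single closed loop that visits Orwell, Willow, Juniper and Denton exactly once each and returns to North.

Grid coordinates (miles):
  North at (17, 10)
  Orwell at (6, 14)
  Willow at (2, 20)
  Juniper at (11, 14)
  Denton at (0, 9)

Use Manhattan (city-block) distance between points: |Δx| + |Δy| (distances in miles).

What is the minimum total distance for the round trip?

Minimum total distance: 56 miles.

North → Orwell → Willow → Juniper → Denton → North: 15+10+15+16+18 = 74
North → Orwell → Willow → Denton → Juniper → North: 15+10+13+16+10 = 64
North → Orwell → Juniper → Willow → Denton → North: 15+5+15+13+18 = 66
North → Orwell → Juniper → Denton → Willow → North: 15+5+16+13+25 = 74
North → Orwell → Denton → Willow → Juniper → North: 15+11+13+15+10 = 64
North → Orwell → Denton → Juniper → Willow → North: 15+11+16+15+25 = 82
North → Willow → Orwell → Juniper → Denton → North: 25+10+5+16+18 = 74
North → Willow → Orwell → Denton → Juniper → North: 25+10+11+16+10 = 72
North → Willow → Juniper → Orwell → Denton → North: 25+15+5+11+18 = 74
North → Willow → Denton → Orwell → Juniper → North: 25+13+11+5+10 = 64
North → Juniper → Orwell → Willow → Denton → North: 10+5+10+13+18 = 56
North → Juniper → Willow → Orwell → Denton → North: 10+15+10+11+18 = 64
The minimum is 56.
One optimal route: North → Juniper → Orwell → Willow → Denton → North (or its reverse).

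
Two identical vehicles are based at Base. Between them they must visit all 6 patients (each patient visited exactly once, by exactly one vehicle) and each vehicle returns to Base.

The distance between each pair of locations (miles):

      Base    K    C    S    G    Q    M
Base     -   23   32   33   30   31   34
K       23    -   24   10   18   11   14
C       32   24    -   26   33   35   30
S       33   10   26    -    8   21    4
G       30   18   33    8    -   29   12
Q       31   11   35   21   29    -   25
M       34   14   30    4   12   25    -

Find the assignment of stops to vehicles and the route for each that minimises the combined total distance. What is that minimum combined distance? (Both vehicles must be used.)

Try each way of splitting the stops between the two vehicles (each non-empty) and, for each split, find the best tour for each vehicle:
  {K} + {C, S, G, Q, M}: 46 + 133 = 179
  {C} + {K, S, G, Q, M}: 64 + 98 = 162
  {K, C} + {S, G, Q, M}: 79 + 98 = 177
  {S} + {K, C, G, Q, M}: 66 + 133 = 199
  {K, S} + {C, G, Q, M}: 66 + 133 = 199
  {C, S} + {K, G, Q, M}: 91 + 98 = 189
  … (31 splits in total)
Best: vehicle 1 Base → C → Base = 64; vehicle 2 Base → G → S → M → K → Q → Base = 98; combined 162.

Minimum combined distance: 162 miles.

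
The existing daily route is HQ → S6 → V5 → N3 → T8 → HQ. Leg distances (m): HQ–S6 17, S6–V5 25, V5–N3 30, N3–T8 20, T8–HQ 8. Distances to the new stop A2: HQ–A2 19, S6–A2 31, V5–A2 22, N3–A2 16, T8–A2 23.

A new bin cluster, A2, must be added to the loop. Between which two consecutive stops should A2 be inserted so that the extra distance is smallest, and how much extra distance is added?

Insertion cost between consecutive stops i–j is d(i,A2) + d(A2,j) − d(i,j):
  between HQ and S6: 19 + 31 − 17 = 33
  between S6 and V5: 31 + 22 − 25 = 28
  between V5 and N3: 22 + 16 − 30 = 8
  between N3 and T8: 16 + 23 − 20 = 19
  between T8 and HQ: 23 + 19 − 8 = 34
Cheapest insertion is between V5 and N3, adding 8.
New total = 100 + 8 = 108.

Adding 8 m by placing A2 on the V5–N3 leg.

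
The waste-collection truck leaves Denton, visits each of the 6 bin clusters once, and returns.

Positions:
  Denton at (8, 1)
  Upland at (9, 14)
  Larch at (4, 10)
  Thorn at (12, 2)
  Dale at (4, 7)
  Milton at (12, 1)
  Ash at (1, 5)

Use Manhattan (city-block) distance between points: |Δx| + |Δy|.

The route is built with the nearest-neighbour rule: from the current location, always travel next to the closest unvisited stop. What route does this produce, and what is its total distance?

From Denton: distances to unvisited — Milton=4, Thorn=5, Dale=10, Ash=11, Larch=13, Upland=14. Nearest is Milton (4).
From Milton: distances to unvisited — Thorn=1, Dale=14, Ash=15, Upland=16, Larch=17. Nearest is Thorn (1).
From Thorn: distances to unvisited — Dale=13, Ash=14, Upland=15, Larch=16. Nearest is Dale (13).
From Dale: distances to unvisited — Larch=3, Ash=5, Upland=12. Nearest is Larch (3).
From Larch: distances to unvisited — Ash=8, Upland=9. Nearest is Ash (8).
From Ash: distances to unvisited — Upland=17. Nearest is Upland (17).
Return Upland→Denton: 14.
Total = 4 + 1 + 13 + 3 + 8 + 17 + 14 = 60.

Total distance 60 via the nearest-neighbour route Denton → Milton → Thorn → Dale → Larch → Ash → Upland → Denton.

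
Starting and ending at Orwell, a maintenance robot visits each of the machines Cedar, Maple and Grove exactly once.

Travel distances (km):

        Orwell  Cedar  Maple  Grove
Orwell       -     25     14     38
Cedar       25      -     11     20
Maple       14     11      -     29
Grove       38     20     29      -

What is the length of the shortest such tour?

Orwell-Cedar-Maple-Grove-Orwell: 25+11+29+38 = 103
Orwell-Cedar-Grove-Maple-Orwell: 25+20+29+14 = 88
Orwell-Maple-Cedar-Grove-Orwell: 14+11+20+38 = 83
The minimum is 83.
One optimal route: Orwell → Maple → Cedar → Grove → Orwell (or its reverse).

Shortest round trip = 83 km.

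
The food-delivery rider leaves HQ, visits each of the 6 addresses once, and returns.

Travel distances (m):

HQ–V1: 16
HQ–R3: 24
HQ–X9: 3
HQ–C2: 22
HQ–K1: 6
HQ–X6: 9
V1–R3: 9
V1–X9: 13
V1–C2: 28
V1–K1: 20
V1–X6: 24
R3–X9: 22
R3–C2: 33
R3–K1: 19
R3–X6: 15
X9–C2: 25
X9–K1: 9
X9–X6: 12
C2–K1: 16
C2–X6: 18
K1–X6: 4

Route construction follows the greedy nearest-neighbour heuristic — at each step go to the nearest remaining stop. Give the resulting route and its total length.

Total distance 90 m via the nearest-neighbour route HQ → X9 → K1 → X6 → R3 → V1 → C2 → HQ.

HQ → [X9:3 / K1:6 / X6:9 / V1:16 / C2:22 / R3:24] → X9 (3)
X9 → [K1:9 / X6:12 / V1:13 / R3:22 / C2:25] → K1 (9)
K1 → [X6:4 / C2:16 / R3:19 / V1:20] → X6 (4)
X6 → [R3:15 / C2:18 / V1:24] → R3 (15)
R3 → [V1:9 / C2:33] → V1 (9)
V1 → [C2:28] → C2 (28)
Return C2→HQ: 22.
Total = 3 + 9 + 4 + 15 + 9 + 28 + 22 = 90.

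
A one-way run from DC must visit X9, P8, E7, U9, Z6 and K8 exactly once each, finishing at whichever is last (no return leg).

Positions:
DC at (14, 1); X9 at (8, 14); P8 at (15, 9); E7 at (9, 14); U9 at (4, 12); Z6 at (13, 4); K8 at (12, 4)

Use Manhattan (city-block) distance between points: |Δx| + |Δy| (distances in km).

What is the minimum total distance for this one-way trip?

There are 6! = 720 possible orderings.
DC → X9 → P8 → E7 → U9 → Z6 → K8: 19+12+11+7+17+1 = 67
DC → X9 → P8 → E7 → U9 → K8 → Z6: 19+12+11+7+16+1 = 66
DC → X9 → P8 → E7 → Z6 → U9 → K8: 19+12+11+14+17+16 = 89
DC → X9 → P8 → E7 → Z6 → K8 → U9: 19+12+11+14+1+16 = 73
DC → X9 → P8 → E7 → K8 → U9 → Z6: 19+12+11+13+16+17 = 88
DC → X9 → P8 → E7 → K8 → Z6 → U9: 19+12+11+13+1+17 = 73
DC → X9 → P8 → U9 → E7 → Z6 → K8: 19+12+14+7+14+1 = 67
DC → X9 → P8 → U9 → E7 → K8 → Z6: 19+12+14+7+13+1 = 66
… (712 more)
DC → Z6 → K8 → P8 → E7 → X9 → U9: 4+1+8+11+1+6 = 31  ← best
The minimum is 31.
One shortest path: DC → Z6 → K8 → P8 → E7 → X9 → U9.

Minimum one-way distance = 31 km.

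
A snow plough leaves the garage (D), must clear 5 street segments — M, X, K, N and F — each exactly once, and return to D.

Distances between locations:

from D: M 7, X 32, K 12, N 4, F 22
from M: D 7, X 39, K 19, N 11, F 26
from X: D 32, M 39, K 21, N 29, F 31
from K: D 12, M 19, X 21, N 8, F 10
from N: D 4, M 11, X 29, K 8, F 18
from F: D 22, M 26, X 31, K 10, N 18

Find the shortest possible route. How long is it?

There are 60 distinct closed tours to check (reversals are equivalent).
D → M → X → K → N → F → D: 7+39+21+8+18+22 = 115
D → M → X → K → F → N → D: 7+39+21+10+18+4 = 99
D → M → X → N → K → F → D: 7+39+29+8+10+22 = 115
D → M → X → N → F → K → D: 7+39+29+18+10+12 = 115
D → M → X → F → K → N → D: 7+39+31+10+8+4 = 99
D → M → X → F → N → K → D: 7+39+31+18+8+12 = 115
D → M → K → X → N → F → D: 7+19+21+29+18+22 = 116
D → M → K → X → F → N → D: 7+19+21+31+18+4 = 100
D → M → K → N → X → F → D: 7+19+8+29+31+22 = 116
D → M → K → N → F → X → D: 7+19+8+18+31+32 = 115
D → M → K → F → X → N → D: 7+19+10+31+29+4 = 100
D → M → K → F → N → X → D: 7+19+10+18+29+32 = 115
D → M → N → X → K → F → D: 7+11+29+21+10+22 = 100
D → M → N → X → F → K → D: 7+11+29+31+10+12 = 100
… (46 more)
D → M → F → X → K → N → D: 7+26+31+21+8+4 = 97  ← best
The minimum is 97.
One optimal route: D → M → F → X → K → N → D (or its reverse).

Shortest round trip = 97.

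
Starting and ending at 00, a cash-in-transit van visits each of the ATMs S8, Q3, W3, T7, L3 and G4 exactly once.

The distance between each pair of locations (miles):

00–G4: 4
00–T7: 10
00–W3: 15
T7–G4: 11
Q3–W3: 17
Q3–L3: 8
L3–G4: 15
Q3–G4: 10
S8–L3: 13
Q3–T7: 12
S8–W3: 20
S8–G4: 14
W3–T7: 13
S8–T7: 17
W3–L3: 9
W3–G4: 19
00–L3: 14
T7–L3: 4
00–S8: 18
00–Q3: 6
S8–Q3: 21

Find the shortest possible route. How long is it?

69 miles — the shortest possible round trip.

There are 360 distinct closed tours to check (reversals are equivalent).
00-S8-Q3-W3-T7-L3-G4-00: 18+21+17+13+4+15+4 = 92
00-S8-Q3-W3-T7-G4-L3-00: 18+21+17+13+11+15+14 = 109
00-S8-Q3-W3-L3-T7-G4-00: 18+21+17+9+4+11+4 = 84
00-S8-Q3-W3-L3-G4-T7-00: 18+21+17+9+15+11+10 = 101
00-S8-Q3-W3-G4-T7-L3-00: 18+21+17+19+11+4+14 = 104
00-S8-Q3-W3-G4-L3-T7-00: 18+21+17+19+15+4+10 = 104
00-S8-Q3-T7-W3-L3-G4-00: 18+21+12+13+9+15+4 = 92
00-S8-Q3-T7-W3-G4-L3-00: 18+21+12+13+19+15+14 = 112
… (352 more)
00-Q3-T7-L3-W3-S8-G4-00: 6+12+4+9+20+14+4 = 69  ← best
The minimum is 69.
One optimal route: 00 → Q3 → T7 → L3 → W3 → S8 → G4 → 00 (or its reverse).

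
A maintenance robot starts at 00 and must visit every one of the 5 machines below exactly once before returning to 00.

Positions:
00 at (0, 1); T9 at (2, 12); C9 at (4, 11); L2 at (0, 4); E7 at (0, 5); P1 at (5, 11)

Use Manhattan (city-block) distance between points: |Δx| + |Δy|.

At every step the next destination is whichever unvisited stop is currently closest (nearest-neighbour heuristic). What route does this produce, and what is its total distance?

32 along 00 → L2 → E7 → T9 → C9 → P1 → 00.

From 00: distances to unvisited — L2=3, E7=4, T9=13, C9=14, P1=15. Nearest is L2 (3).
From L2: distances to unvisited — E7=1, T9=10, C9=11, P1=12. Nearest is E7 (1).
From E7: distances to unvisited — T9=9, C9=10, P1=11. Nearest is T9 (9).
From T9: distances to unvisited — C9=3, P1=4. Nearest is C9 (3).
From C9: distances to unvisited — P1=1. Nearest is P1 (1).
Return P1→00: 15.
Total = 3 + 1 + 9 + 3 + 1 + 15 = 32.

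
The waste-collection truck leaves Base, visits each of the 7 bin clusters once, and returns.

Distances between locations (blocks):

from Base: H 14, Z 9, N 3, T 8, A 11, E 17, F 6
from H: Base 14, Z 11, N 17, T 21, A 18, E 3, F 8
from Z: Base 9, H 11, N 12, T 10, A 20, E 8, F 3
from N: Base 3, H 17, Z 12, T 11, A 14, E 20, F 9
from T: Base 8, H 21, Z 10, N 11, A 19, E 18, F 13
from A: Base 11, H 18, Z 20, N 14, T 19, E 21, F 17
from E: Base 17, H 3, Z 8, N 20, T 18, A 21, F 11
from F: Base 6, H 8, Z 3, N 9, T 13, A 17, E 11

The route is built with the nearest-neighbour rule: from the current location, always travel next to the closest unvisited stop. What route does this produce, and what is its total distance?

At Base the remaining stops are N 3, F 6, T 8, Z 9, A 11, H 14, E 17; go to N.
At N the remaining stops are F 9, T 11, Z 12, A 14, H 17, E 20; go to F.
At F the remaining stops are Z 3, H 8, E 11, T 13, A 17; go to Z.
At Z the remaining stops are E 8, T 10, H 11, A 20; go to E.
At E the remaining stops are H 3, T 18, A 21; go to H.
At H the remaining stops are A 18, T 21; go to A.
At A the remaining stops are T 19; go to T.
Return T→Base: 8.
Total = 3 + 9 + 3 + 8 + 3 + 18 + 19 + 8 = 71.

Nearest-neighbour total = 71 blocks; route Base → N → F → Z → E → H → A → T → Base.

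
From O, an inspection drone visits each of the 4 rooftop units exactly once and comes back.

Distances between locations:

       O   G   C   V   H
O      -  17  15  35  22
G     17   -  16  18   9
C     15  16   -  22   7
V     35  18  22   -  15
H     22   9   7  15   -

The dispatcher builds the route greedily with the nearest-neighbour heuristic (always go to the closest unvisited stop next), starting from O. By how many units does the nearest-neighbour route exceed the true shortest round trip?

O: C=15, G=17, H=22, V=35 ⇒ C
C: H=7, G=16, V=22 ⇒ H
H: G=9, V=15 ⇒ G
G: V=18 ⇒ V
NN route O → C → H → G → V → O costs 84.
Optimal: O → G → V → H → C → O costs 72 (by enumerating all 12 distinct tours).
Excess = 84 − 72 = 12.

12 longer than the optimal tour.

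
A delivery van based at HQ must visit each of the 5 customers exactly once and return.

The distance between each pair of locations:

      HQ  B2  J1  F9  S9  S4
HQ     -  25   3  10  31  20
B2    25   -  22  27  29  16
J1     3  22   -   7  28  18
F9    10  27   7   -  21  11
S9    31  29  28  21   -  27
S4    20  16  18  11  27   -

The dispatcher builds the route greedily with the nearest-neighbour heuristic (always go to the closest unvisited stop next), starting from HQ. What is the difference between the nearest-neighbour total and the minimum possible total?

1 longer than the optimal tour.

From HQ: J1=3, F9=10, S4=20, B2=25, S9=31 → choose J1 (3).
From J1: F9=7, S4=18, B2=22, S9=28 → choose F9 (7).
From F9: S4=11, S9=21, B2=27 → choose S4 (11).
From S4: B2=16, S9=27 → choose B2 (16).
From B2: S9=29 → choose S9 (29).
NN route HQ → J1 → F9 → S4 → B2 → S9 → HQ costs 97.
Optimal: HQ → J1 → F9 → S9 → B2 → S4 → HQ costs 96 (by enumerating all 60 distinct tours).
Excess = 97 − 96 = 1.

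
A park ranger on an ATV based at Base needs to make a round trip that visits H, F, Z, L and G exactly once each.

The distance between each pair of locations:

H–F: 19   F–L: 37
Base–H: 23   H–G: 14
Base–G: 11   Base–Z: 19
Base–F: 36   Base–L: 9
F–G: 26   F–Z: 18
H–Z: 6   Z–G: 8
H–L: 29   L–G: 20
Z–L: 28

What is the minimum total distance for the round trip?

Shortest round trip = 90.

There are 60 distinct closed tours to check (reversals are equivalent).
Base - H - F - Z - L - G - Base: 23+19+18+28+20+11 = 119
Base - H - F - Z - G - L - Base: 23+19+18+8+20+9 = 97
Base - H - F - L - Z - G - Base: 23+19+37+28+8+11 = 126
Base - H - F - L - G - Z - Base: 23+19+37+20+8+19 = 126
Base - H - F - G - Z - L - Base: 23+19+26+8+28+9 = 113
Base - H - F - G - L - Z - Base: 23+19+26+20+28+19 = 135
Base - H - Z - F - L - G - Base: 23+6+18+37+20+11 = 115
Base - H - Z - F - G - L - Base: 23+6+18+26+20+9 = 102
Base - H - Z - L - F - G - Base: 23+6+28+37+26+11 = 131
Base - H - Z - L - G - F - Base: 23+6+28+20+26+36 = 139
Base - H - Z - G - F - L - Base: 23+6+8+26+37+9 = 109
Base - H - Z - G - L - F - Base: 23+6+8+20+37+36 = 130
Base - H - L - F - Z - G - Base: 23+29+37+18+8+11 = 126
Base - H - L - F - G - Z - Base: 23+29+37+26+8+19 = 142
… (46 more)
Base - L - F - H - Z - G - Base: 9+37+19+6+8+11 = 90  ← best
The minimum is 90.
One optimal route: Base → L → F → H → Z → G → Base (or its reverse).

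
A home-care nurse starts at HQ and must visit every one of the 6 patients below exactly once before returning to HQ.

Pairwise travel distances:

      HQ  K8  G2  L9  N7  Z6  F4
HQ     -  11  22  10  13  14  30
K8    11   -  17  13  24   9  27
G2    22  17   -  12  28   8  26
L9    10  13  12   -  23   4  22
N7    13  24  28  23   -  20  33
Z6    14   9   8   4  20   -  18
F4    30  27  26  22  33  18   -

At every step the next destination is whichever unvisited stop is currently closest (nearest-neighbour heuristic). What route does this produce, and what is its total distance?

Nearest-neighbour total = 126; route HQ → L9 → Z6 → G2 → K8 → N7 → F4 → HQ.

At HQ the remaining stops are L9 10, K8 11, N7 13, Z6 14, G2 22, F4 30; go to L9.
At L9 the remaining stops are Z6 4, G2 12, K8 13, F4 22, N7 23; go to Z6.
At Z6 the remaining stops are G2 8, K8 9, F4 18, N7 20; go to G2.
At G2 the remaining stops are K8 17, F4 26, N7 28; go to K8.
At K8 the remaining stops are N7 24, F4 27; go to N7.
At N7 the remaining stops are F4 33; go to F4.
Return F4→HQ: 30.
Total = 10 + 4 + 8 + 17 + 24 + 33 + 30 = 126.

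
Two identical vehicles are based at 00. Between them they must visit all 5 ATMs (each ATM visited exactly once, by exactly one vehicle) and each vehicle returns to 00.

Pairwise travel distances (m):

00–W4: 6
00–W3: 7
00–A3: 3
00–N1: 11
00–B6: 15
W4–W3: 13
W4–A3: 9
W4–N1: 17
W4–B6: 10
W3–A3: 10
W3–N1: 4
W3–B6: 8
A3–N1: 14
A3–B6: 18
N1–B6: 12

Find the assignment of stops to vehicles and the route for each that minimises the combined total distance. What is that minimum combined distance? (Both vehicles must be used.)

Try each way of splitting the stops between the two vehicles (each non-empty) and, for each split, find the best tour for each vehicle:
  {W4} + {W3, A3, N1, B6}: 12 + 44 = 56
  {W3} + {W4, A3, N1, B6}: 14 + 45 = 59
  {W4, W3} + {A3, N1, B6}: 26 + 44 = 70
  {A3} + {W4, W3, N1, B6}: 6 + 39 = 45
  {W4, A3} + {W3, N1, B6}: 18 + 38 = 56
  {W3, A3} + {W4, N1, B6}: 20 + 39 = 59
  … (15 splits in total)
Best: vehicle 1 00 → A3 → 00 = 6; vehicle 2 00 → W4 → B6 → W3 → N1 → 00 = 39; combined 45.

45 m — the smallest possible combined total.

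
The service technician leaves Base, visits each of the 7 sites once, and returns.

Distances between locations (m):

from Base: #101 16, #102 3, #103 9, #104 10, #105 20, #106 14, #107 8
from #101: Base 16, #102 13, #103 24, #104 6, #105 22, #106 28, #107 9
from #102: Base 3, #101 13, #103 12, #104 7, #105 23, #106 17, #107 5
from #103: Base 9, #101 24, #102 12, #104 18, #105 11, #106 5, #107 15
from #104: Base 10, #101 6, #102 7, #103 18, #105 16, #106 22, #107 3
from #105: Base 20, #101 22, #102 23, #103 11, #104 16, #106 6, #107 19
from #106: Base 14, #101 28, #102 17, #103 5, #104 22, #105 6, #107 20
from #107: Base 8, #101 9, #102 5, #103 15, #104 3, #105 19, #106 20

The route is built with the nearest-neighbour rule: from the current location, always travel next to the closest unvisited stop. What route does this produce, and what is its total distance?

Base → [#102:3 / #107:8 / #103:9 / #104:10 / #106:14 / #101:16 / #105:20] → #102 (3)
#102 → [#107:5 / #104:7 / #103:12 / #101:13 / #106:17 / #105:23] → #107 (5)
#107 → [#104:3 / #101:9 / #103:15 / #105:19 / #106:20] → #104 (3)
#104 → [#101:6 / #105:16 / #103:18 / #106:22] → #101 (6)
#101 → [#105:22 / #103:24 / #106:28] → #105 (22)
#105 → [#106:6 / #103:11] → #106 (6)
#106 → [#103:5] → #103 (5)
Return #103→Base: 9.
Total = 3 + 5 + 3 + 6 + 22 + 6 + 5 + 9 = 59.

59 m along Base → #102 → #107 → #104 → #101 → #105 → #106 → #103 → Base.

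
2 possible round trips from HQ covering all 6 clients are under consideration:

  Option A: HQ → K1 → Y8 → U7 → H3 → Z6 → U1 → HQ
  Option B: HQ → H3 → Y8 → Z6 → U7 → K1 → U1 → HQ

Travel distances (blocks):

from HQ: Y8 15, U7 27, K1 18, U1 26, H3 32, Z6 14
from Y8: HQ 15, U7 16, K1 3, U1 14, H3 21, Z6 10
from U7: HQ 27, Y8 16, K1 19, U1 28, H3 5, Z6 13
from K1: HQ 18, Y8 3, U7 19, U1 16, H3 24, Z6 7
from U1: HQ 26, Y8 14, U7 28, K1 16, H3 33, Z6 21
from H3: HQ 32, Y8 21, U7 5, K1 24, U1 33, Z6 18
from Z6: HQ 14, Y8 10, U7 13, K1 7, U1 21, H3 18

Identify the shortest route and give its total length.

Option A: 18 + 3 + 16 + 5 + 18 + 21 + 26 = 107
Option B: 32 + 21 + 10 + 13 + 19 + 16 + 26 = 137

Shortest is Option A, total 107 blocks.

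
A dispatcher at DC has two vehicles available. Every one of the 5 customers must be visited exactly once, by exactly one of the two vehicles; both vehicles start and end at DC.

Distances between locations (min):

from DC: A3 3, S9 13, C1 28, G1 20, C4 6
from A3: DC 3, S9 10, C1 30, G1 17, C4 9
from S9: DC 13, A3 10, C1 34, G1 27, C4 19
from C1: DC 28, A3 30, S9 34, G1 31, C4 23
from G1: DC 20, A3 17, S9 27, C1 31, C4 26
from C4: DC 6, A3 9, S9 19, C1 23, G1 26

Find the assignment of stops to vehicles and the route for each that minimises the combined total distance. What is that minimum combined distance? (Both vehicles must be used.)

106 min — the smallest possible combined total.

There are 2^4 − 1 = 15 ways to divide the 5 stops into two non-empty groups. For each, the best each vehicle can do is its own shortest tour through its group:
  {A3} + {S9, C1, G1, C4}: 6 + 100 = 106
  {S9} + {A3, C1, G1, C4}: 26 + 80 = 106
  {A3, S9} + {C1, G1, C4}: 26 + 80 = 106
  {C1} + {A3, S9, G1, C4}: 56 + 72 = 128
  {A3, C1} + {S9, G1, C4}: 61 + 72 = 133
  {S9, C1} + {A3, G1, C4}: 75 + 52 = 127
  … (15 splits in total)
Best: vehicle 1 DC → A3 → DC = 6; vehicle 2 DC → S9 → G1 → C1 → C4 → DC = 100; combined 106.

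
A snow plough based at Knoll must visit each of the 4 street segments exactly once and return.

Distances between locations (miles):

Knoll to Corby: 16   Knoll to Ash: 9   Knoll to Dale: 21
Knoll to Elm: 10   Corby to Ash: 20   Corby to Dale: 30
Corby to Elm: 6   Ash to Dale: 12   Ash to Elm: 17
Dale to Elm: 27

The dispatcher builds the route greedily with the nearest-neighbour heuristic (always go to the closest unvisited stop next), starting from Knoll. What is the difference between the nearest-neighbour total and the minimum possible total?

The nearest-neighbour route is 3 miles longer than optimal.

From Knoll: Ash=9, Elm=10, Corby=16, Dale=21 → choose Ash (9).
From Ash: Dale=12, Elm=17, Corby=20 → choose Dale (12).
From Dale: Elm=27, Corby=30 → choose Elm (27).
From Elm: Corby=6 → choose Corby (6).
NN route Knoll → Ash → Dale → Elm → Corby → Knoll costs 70.
Optimal: Knoll → Ash → Dale → Corby → Elm → Knoll costs 67 (by enumerating all 12 distinct tours).
Excess = 70 − 67 = 3.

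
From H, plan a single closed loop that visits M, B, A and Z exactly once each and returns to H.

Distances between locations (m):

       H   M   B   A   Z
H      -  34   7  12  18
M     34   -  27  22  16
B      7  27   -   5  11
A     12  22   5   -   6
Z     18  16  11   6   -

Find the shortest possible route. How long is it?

H→M→B→A→Z→H: 34+27+5+6+18 = 90
H→M→B→Z→A→H: 34+27+11+6+12 = 90
H→M→A→B→Z→H: 34+22+5+11+18 = 90
H→M→A→Z→B→H: 34+22+6+11+7 = 80
H→M→Z→B→A→H: 34+16+11+5+12 = 78
H→M→Z→A→B→H: 34+16+6+5+7 = 68
H→B→M→A→Z→H: 7+27+22+6+18 = 80
H→B→M→Z→A→H: 7+27+16+6+12 = 68
H→B→A→M→Z→H: 7+5+22+16+18 = 68
H→B→Z→M→A→H: 7+11+16+22+12 = 68
H→A→M→B→Z→H: 12+22+27+11+18 = 90
H→A→B→M→Z→H: 12+5+27+16+18 = 78
The minimum is 68.
One optimal route: H → M → Z → A → B → H (or its reverse).

68 m — the shortest possible round trip.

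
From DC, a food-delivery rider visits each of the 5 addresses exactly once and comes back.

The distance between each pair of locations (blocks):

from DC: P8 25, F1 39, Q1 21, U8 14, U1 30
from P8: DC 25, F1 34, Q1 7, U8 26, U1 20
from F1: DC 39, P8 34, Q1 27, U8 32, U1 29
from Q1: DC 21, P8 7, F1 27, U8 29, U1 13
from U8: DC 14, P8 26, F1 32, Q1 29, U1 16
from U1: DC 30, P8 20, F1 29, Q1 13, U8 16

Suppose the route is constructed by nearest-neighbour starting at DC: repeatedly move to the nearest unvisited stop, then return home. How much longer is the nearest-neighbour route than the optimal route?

5 blocks longer than the optimal tour.

DC: U8=14, Q1=21, P8=25, U1=30, F1=39 ⇒ U8
U8: U1=16, P8=26, Q1=29, F1=32 ⇒ U1
U1: Q1=13, P8=20, F1=29 ⇒ Q1
Q1: P8=7, F1=27 ⇒ P8
P8: F1=34 ⇒ F1
NN route DC → U8 → U1 → Q1 → P8 → F1 → DC costs 123.
Optimal: DC → P8 → Q1 → F1 → U1 → U8 → DC costs 118 (by enumerating all 60 distinct tours).
Excess = 123 − 118 = 5.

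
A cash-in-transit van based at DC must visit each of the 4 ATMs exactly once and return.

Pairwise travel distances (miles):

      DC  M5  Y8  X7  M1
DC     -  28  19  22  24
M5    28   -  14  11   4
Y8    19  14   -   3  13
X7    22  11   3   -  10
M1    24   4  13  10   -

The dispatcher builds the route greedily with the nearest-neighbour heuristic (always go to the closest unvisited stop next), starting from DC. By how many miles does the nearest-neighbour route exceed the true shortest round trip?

From DC: Y8=19, X7=22, M1=24, M5=28 → choose Y8 (19).
From Y8: X7=3, M1=13, M5=14 → choose X7 (3).
From X7: M1=10, M5=11 → choose M1 (10).
From M1: M5=4 → choose M5 (4).
NN route DC → Y8 → X7 → M1 → M5 → DC costs 64.
Optimal: DC → Y8 → X7 → M5 → M1 → DC costs 61 (by enumerating all 12 distinct tours).
Excess = 64 − 61 = 3.

The nearest-neighbour route is 3 miles longer than optimal.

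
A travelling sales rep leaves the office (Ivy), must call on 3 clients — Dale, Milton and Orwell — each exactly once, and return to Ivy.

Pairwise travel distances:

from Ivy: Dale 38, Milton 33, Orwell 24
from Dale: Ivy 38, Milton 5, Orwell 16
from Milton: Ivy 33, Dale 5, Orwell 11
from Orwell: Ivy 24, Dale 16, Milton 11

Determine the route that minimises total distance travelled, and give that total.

Shortest round trip = 78.

Ivy-Dale-Milton-Orwell-Ivy: 38+5+11+24 = 78
Ivy-Dale-Orwell-Milton-Ivy: 38+16+11+33 = 98
Ivy-Milton-Dale-Orwell-Ivy: 33+5+16+24 = 78
The minimum is 78.
One optimal route: Ivy → Dale → Milton → Orwell → Ivy (or its reverse).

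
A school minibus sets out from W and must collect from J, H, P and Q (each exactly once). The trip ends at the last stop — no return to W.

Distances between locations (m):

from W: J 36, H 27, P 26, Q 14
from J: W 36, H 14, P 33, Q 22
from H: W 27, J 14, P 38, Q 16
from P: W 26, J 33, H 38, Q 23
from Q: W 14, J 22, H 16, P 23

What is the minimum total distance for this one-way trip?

There are 4! = 24 possible orderings.
W→J→H→P→Q: 36+14+38+23 = 111
W→J→H→Q→P: 36+14+16+23 = 89
W→J→P→H→Q: 36+33+38+16 = 123
W→J→P→Q→H: 36+33+23+16 = 108
W→J→Q→H→P: 36+22+16+38 = 112
W→J→Q→P→H: 36+22+23+38 = 119
W→H→J→P→Q: 27+14+33+23 = 97
W→H→J→Q→P: 27+14+22+23 = 86
W→H→P→J→Q: 27+38+33+22 = 120
W→H→P→Q→J: 27+38+23+22 = 110
W→H→Q→J→P: 27+16+22+33 = 98
W→H→Q→P→J: 27+16+23+33 = 99
W→P→J→H→Q: 26+33+14+16 = 89
W→P→J→Q→H: 26+33+22+16 = 97
… (10 more)
W→Q→H→J→P: 14+16+14+33 = 77  ← best
The minimum is 77.
One shortest path: W → Q → H → J → P.

Shortest open route: 77 m.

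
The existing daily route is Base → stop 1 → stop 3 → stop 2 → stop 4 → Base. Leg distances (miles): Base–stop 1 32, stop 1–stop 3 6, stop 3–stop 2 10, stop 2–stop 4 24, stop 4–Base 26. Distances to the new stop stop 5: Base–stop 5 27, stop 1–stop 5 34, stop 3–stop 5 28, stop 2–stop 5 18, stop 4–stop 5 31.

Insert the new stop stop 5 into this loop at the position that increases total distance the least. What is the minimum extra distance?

+25 miles — insert stop 5 between stop 2 and stop 4.

Insertion cost between consecutive stops i–j is d(i,stop 5) + d(stop 5,j) − d(i,j):
  between Base and stop 1: 27 + 34 − 32 = 29
  between stop 1 and stop 3: 34 + 28 − 6 = 56
  between stop 3 and stop 2: 28 + 18 − 10 = 36
  between stop 2 and stop 4: 18 + 31 − 24 = 25
  between stop 4 and Base: 31 + 27 − 26 = 32
Cheapest insertion is between stop 2 and stop 4, adding 25.
New total = 98 + 25 = 123.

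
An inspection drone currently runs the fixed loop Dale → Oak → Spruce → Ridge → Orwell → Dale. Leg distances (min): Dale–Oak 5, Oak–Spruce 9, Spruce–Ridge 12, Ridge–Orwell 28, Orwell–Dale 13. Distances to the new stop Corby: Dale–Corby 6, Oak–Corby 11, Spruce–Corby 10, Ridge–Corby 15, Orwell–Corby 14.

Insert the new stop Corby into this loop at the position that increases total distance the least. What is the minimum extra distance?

Insertion cost between consecutive stops i–j is d(i,Corby) + d(Corby,j) − d(i,j):
  between Dale and Oak: 6 + 11 − 5 = 12
  between Oak and Spruce: 11 + 10 − 9 = 12
  between Spruce and Ridge: 10 + 15 − 12 = 13
  between Ridge and Orwell: 15 + 14 − 28 = 1
  between Orwell and Dale: 14 + 6 − 13 = 7
Cheapest insertion is between Ridge and Orwell, adding 1.
New total = 67 + 1 = 68.

+1 min — insert Corby between Ridge and Orwell.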